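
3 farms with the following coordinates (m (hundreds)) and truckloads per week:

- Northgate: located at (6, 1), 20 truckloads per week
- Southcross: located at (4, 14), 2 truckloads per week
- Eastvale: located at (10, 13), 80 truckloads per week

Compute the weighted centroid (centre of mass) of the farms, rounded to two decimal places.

The minimiser of Σwᵢ‖p−pᵢ‖² is the weighted centroid p* = (Σwᵢpᵢ)/(Σwᵢ).
Σwᵢ = 102.
Σwᵢxᵢ = 20·6 + 2·4 + 80·10 = 928.
Σwᵢyᵢ = 20·1 + 2·14 + 80·13 = 1088.
x* = 928/102 = 9.10, y* = 1088/102 = 10.67.

(9.10, 10.67)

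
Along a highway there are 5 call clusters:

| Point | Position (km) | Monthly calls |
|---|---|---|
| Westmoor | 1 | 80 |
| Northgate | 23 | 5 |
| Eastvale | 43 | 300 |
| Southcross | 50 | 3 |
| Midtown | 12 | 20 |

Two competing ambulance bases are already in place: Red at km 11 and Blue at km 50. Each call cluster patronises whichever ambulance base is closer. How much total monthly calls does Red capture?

The indifferent point is the midpoint (11+50)/2 = 30.5; call clusters left of it (closer to Red at 11) go to Red, those right go to Blue.
  Westmoor at 1 (w=80) → Red
  Midtown at 12 (w=20) → Red
  Northgate at 23 (w=5) → Red
  Eastvale at 43 (w=300) → Blue
  Southcross at 50 (w=3) → Blue
Red captures 105; Blue captures 303.

105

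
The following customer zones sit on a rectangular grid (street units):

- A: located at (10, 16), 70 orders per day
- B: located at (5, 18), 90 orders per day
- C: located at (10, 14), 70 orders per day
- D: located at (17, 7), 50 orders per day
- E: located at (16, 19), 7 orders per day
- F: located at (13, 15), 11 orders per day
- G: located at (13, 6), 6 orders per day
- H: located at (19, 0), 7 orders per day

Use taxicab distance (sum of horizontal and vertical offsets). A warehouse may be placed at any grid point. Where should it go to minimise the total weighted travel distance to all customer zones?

(10, 16)

Manhattan distance separates: Σwᵢ(|x−xᵢ|+|y−yᵢ|) = Σwᵢ|x−xᵢ| + Σwᵢ|y−yᵢ|, so x and y are optimised independently as 1-D weighted medians.
Total weight W = 311; half = 155.5.
x-coordinate, sorted with cumulative weight:
  x=5 (B, w=90) cum 90
  x=10 (A, w=70) cum 160  ← median
  x=10 (C, w=70) cum 230
  x=13 (F, w=11) cum 241
  x=13 (G, w=6) cum 247
  x=16 (E, w=7) cum 254
  x=17 (D, w=50) cum 304
  x=19 (H, w=7) cum 311
⇒ x* = 10
y-coordinate, sorted with cumulative weight:
  y=0 (H, w=7) cum 7
  y=6 (G, w=6) cum 13
  y=7 (D, w=50) cum 63
  y=14 (C, w=70) cum 133
  y=15 (F, w=11) cum 144
  y=16 (A, w=70) cum 214  ← median
  y=18 (B, w=90) cum 304
  y=19 (E, w=7) cum 311
⇒ y* = 16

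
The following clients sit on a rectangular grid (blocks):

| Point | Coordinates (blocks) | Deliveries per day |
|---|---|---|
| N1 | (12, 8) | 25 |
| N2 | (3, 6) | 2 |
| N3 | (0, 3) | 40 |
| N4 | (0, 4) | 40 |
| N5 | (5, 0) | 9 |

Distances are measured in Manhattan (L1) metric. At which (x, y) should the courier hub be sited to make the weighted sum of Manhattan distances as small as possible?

(0, 4)

Manhattan distance separates: Σwᵢ(|x−xᵢ|+|y−yᵢ|) = Σwᵢ|x−xᵢ| + Σwᵢ|y−yᵢ|, so x and y are optimised independently as 1-D weighted medians.
Total weight W = 116; half = 58.
x-coordinate, sorted with cumulative weight:
  x=0 (N3, w=40) cum 40
  x=0 (N4, w=40) cum 80  ← median
  x=3 (N2, w=2) cum 82
  x=5 (N5, w=9) cum 91
  x=12 (N1, w=25) cum 116
⇒ x* = 0
y-coordinate, sorted with cumulative weight:
  y=0 (N5, w=9) cum 9
  y=3 (N3, w=40) cum 49
  y=4 (N4, w=40) cum 89  ← median
  y=6 (N2, w=2) cum 91
  y=8 (N1, w=25) cum 116
⇒ y* = 4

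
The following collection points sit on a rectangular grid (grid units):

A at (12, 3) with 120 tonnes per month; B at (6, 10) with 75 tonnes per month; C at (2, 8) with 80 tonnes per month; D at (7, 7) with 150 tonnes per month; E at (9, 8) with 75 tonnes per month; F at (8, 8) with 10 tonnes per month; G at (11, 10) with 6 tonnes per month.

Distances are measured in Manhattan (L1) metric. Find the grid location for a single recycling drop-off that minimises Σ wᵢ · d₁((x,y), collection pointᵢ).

(7, 7)

Manhattan distance separates: Σwᵢ(|x−xᵢ|+|y−yᵢ|) = Σwᵢ|x−xᵢ| + Σwᵢ|y−yᵢ|, so x and y are optimised independently as 1-D weighted medians.
Total weight W = 516; half = 258.
x-coordinate, sorted with cumulative weight:
  x=2 (C, w=80) cum 80
  x=6 (B, w=75) cum 155
  x=7 (D, w=150) cum 305  ← median
  x=8 (F, w=10) cum 315
  x=9 (E, w=75) cum 390
  x=11 (G, w=6) cum 396
  x=12 (A, w=120) cum 516
⇒ x* = 7
y-coordinate, sorted with cumulative weight:
  y=3 (A, w=120) cum 120
  y=7 (D, w=150) cum 270  ← median
  y=8 (C, w=80) cum 350
  y=8 (E, w=75) cum 425
  y=8 (F, w=10) cum 435
  y=10 (B, w=75) cum 510
  y=10 (G, w=6) cum 516
⇒ y* = 7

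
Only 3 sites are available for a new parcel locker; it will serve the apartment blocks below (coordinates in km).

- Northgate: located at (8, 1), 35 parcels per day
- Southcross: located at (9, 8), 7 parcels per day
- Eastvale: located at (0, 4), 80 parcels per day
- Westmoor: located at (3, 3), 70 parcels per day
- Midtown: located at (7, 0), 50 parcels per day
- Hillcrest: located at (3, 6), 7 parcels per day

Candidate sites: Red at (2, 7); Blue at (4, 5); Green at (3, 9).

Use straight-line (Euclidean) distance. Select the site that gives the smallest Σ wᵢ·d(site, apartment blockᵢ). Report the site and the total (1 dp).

Total weighted distance at each candidate:
  Red (2, 7): total = 1363.6
  Blue (4, 5): total = 1026.6
  Green (3, 9): total = 1772.7
Minimum is at Blue with total 1026.6 km.

Blue, total 1026.6 km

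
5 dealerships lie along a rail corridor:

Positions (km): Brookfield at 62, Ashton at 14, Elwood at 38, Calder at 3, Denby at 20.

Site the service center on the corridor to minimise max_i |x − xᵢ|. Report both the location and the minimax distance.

The 1-center on a line is the midpoint of the two extreme points: leftmost at 3, rightmost at 62.
Optimal location = (3 + 62)/2 = 32.5; maximum distance = (62 − 3)/2 = 29.5.

location 32.5, max distance 29.5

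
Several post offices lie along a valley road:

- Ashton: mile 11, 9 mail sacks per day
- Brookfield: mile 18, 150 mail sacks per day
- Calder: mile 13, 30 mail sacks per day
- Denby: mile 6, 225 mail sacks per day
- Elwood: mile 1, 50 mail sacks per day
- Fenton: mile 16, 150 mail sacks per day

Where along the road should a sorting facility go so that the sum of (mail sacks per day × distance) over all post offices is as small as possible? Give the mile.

x = 13

For a sum of weighted absolute distances on a line, the optimum is the weighted median (not the mean). Total weight W = 614; half-weight = 307.
Sort by position and accumulate weight:
  mile 1 (Elwood, w=50) → cum 50
  mile 6 (Denby, w=225) → cum 275
  mile 11 (Ashton, w=9) → cum 284
  mile 13 (Calder, w=30) → cum 314  ≥ 307 → median here
  mile 16 (Fenton, w=150) → cum 464
  mile 18 (Brookfield, w=150) → cum 614
Optimal location: mile 13.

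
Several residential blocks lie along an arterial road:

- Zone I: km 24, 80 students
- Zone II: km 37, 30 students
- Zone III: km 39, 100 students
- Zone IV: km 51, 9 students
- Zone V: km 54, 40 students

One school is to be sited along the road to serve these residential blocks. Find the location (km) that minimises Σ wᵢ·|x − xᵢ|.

x = 39

For a sum of weighted absolute distances on a line, the optimum is the weighted median (not the mean). Total weight W = 259; half-weight = 129.5.
Sort by position and accumulate weight:
  km 24 (Zone I, w=80) → cum 80
  km 37 (Zone II, w=30) → cum 110
  km 39 (Zone III, w=100) → cum 210  ≥ 129.5 → median here
  km 51 (Zone IV, w=9) → cum 219
  km 54 (Zone V, w=40) → cum 259
Optimal location: km 39.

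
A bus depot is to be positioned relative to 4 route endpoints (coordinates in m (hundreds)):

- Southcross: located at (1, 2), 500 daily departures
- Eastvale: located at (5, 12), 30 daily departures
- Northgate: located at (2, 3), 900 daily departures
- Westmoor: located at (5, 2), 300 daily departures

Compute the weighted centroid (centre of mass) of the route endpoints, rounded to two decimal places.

(2.28, 2.69)

The minimiser of Σwᵢ‖p−pᵢ‖² is the weighted centroid p* = (Σwᵢpᵢ)/(Σwᵢ).
Σwᵢ = 1730.
Σwᵢxᵢ = 500·1 + 30·5 + 900·2 + 300·5 = 3950.
Σwᵢyᵢ = 500·2 + 30·12 + 900·3 + 300·2 = 4660.
x* = 3950/1730 = 2.28, y* = 4660/1730 = 2.69.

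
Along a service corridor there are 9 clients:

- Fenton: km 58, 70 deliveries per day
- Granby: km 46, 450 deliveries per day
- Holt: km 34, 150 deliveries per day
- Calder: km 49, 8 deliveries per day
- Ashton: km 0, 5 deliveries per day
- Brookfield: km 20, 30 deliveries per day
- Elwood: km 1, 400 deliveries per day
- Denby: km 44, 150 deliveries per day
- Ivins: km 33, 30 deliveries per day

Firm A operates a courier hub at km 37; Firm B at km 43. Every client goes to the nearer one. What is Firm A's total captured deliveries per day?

The indifferent point is the midpoint (37+43)/2 = 40; clients left of it (closer to Firm A at 37) go to Firm A, those right go to Firm B.
  Ashton at 0 (w=5) → Firm A
  Elwood at 1 (w=400) → Firm A
  Brookfield at 20 (w=30) → Firm A
  Ivins at 33 (w=30) → Firm A
  Holt at 34 (w=150) → Firm A
  Denby at 44 (w=150) → Firm B
  Granby at 46 (w=450) → Firm B
  Calder at 49 (w=8) → Firm B
  Fenton at 58 (w=70) → Firm B
Firm A captures 615; Firm B captures 678.

615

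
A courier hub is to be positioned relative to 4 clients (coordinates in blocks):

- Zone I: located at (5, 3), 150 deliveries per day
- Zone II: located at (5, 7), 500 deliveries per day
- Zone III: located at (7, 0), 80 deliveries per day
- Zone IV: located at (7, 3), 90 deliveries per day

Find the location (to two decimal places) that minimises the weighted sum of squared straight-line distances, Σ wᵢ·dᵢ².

(5.41, 5.15)

The minimiser of Σwᵢ‖p−pᵢ‖² is the weighted centroid p* = (Σwᵢpᵢ)/(Σwᵢ).
Σwᵢ = 820.
Σwᵢxᵢ = 150·5 + 500·5 + 80·7 + 90·7 = 4440.
Σwᵢyᵢ = 150·3 + 500·7 + 80·0 + 90·3 = 4220.
x* = 4440/820 = 5.41, y* = 4220/820 = 5.15.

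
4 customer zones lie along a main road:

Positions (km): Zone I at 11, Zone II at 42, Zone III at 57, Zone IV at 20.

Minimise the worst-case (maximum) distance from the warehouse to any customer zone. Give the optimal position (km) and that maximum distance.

The 1-center on a line is the midpoint of the two extreme points: leftmost at 11, rightmost at 57.
Optimal location = (11 + 57)/2 = 34; maximum distance = (57 − 11)/2 = 23.

location 34, max distance 23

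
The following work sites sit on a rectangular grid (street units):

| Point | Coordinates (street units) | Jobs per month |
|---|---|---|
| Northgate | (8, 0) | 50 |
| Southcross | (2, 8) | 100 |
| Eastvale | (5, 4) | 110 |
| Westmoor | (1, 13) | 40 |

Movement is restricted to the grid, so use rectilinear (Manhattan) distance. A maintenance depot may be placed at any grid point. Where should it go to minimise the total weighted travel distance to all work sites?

(5, 4)

Manhattan distance separates: Σwᵢ(|x−xᵢ|+|y−yᵢ|) = Σwᵢ|x−xᵢ| + Σwᵢ|y−yᵢ|, so x and y are optimised independently as 1-D weighted medians.
Total weight W = 300; half = 150.
x-coordinate, sorted with cumulative weight:
  x=1 (Westmoor, w=40) cum 40
  x=2 (Southcross, w=100) cum 140
  x=5 (Eastvale, w=110) cum 250  ← median
  x=8 (Northgate, w=50) cum 300
⇒ x* = 5
y-coordinate, sorted with cumulative weight:
  y=0 (Northgate, w=50) cum 50
  y=4 (Eastvale, w=110) cum 160  ← median
  y=8 (Southcross, w=100) cum 260
  y=13 (Westmoor, w=40) cum 300
⇒ y* = 4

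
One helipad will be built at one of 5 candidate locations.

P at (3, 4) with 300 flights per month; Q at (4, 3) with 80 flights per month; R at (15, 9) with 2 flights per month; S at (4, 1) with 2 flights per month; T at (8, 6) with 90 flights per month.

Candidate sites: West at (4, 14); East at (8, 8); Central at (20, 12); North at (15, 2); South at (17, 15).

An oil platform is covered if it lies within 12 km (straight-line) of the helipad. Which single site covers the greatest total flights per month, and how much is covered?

East, covering 474

Coverage radius r = 12 km; a point is covered iff (Δx)²+(Δy)² ≤ 12² = 144.
  West (4, 14): covers {P, Q, T} → 470
  East (8, 8): covers {P, Q, R, S, T} → 474
  Central (20, 12): covers {R} → 2
  North (15, 2): covers {Q, R, S, T} → 174
  South (17, 15): covers {R} → 2
Maximum coverage at East: 474 flights per month.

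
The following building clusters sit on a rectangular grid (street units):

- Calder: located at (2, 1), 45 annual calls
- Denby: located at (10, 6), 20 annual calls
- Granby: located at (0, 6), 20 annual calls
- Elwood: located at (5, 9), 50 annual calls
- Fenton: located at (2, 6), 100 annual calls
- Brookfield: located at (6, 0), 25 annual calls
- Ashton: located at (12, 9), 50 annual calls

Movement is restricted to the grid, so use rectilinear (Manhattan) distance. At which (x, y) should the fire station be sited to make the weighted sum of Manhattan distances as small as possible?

Manhattan distance separates: Σwᵢ(|x−xᵢ|+|y−yᵢ|) = Σwᵢ|x−xᵢ| + Σwᵢ|y−yᵢ|, so x and y are optimised independently as 1-D weighted medians.
Total weight W = 310; half = 155.
x-coordinate, sorted with cumulative weight:
  x=0 (Granby, w=20) cum 20
  x=2 (Calder, w=45) cum 65
  x=2 (Fenton, w=100) cum 165  ← median
  x=5 (Elwood, w=50) cum 215
  x=6 (Brookfield, w=25) cum 240
  x=10 (Denby, w=20) cum 260
  x=12 (Ashton, w=50) cum 310
⇒ x* = 2
y-coordinate, sorted with cumulative weight:
  y=0 (Brookfield, w=25) cum 25
  y=1 (Calder, w=45) cum 70
  y=6 (Denby, w=20) cum 90
  y=6 (Granby, w=20) cum 110
  y=6 (Fenton, w=100) cum 210  ← median
  y=9 (Elwood, w=50) cum 260
  y=9 (Ashton, w=50) cum 310
⇒ y* = 6

(2, 6)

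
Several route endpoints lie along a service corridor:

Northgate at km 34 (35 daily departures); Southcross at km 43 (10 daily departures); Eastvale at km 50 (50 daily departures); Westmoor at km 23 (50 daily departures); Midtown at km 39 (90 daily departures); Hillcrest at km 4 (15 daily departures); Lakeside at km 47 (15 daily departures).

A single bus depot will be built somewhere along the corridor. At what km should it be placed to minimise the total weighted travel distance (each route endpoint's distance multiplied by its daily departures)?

x = 39

For a sum of weighted absolute distances on a line, the optimum is the weighted median (not the mean). Total weight W = 265; half-weight = 132.5.
Sort by position and accumulate weight:
  km 4 (Hillcrest, w=15) → cum 15
  km 23 (Westmoor, w=50) → cum 65
  km 34 (Northgate, w=35) → cum 100
  km 39 (Midtown, w=90) → cum 190  ≥ 132.5 → median here
  km 43 (Southcross, w=10) → cum 200
  km 47 (Lakeside, w=15) → cum 215
  km 50 (Eastvale, w=50) → cum 265
Optimal location: km 39.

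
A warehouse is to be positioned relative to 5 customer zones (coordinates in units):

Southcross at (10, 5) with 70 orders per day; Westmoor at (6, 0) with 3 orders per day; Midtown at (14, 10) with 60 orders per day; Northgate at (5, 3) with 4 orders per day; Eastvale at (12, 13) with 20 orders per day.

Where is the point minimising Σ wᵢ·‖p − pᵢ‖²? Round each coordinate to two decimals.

(11.58, 7.78)

The minimiser of Σwᵢ‖p−pᵢ‖² is the weighted centroid p* = (Σwᵢpᵢ)/(Σwᵢ).
Σwᵢ = 157.
Σwᵢxᵢ = 70·10 + 3·6 + 60·14 + 4·5 + 20·12 = 1818.
Σwᵢyᵢ = 70·5 + 3·0 + 60·10 + 4·3 + 20·13 = 1222.
x* = 1818/157 = 11.58, y* = 1222/157 = 7.78.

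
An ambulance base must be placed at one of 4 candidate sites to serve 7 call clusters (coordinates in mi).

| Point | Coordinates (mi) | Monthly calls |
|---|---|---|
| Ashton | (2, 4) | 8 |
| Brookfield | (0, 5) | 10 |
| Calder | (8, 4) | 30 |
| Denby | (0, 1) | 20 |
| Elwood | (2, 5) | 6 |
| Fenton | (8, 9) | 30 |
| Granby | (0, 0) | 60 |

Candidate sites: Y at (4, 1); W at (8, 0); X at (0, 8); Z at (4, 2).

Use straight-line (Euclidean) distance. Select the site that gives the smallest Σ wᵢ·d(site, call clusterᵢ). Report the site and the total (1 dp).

Z, total 821.1 mi

Total weighted distance at each candidate:
  Y (4, 1): total = 858.0
  W (8, 0): total = 1230.1
  X (0, 8): total = 1217.6
  Z (4, 2): total = 821.1
Minimum is at Z with total 821.1 mi.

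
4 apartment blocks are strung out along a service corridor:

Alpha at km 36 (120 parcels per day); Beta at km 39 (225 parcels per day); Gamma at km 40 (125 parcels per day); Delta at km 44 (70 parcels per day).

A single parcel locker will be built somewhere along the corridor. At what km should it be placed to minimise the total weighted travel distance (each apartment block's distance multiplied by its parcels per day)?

x = 39

For a sum of weighted absolute distances on a line, the optimum is the weighted median (not the mean). Total weight W = 540; half-weight = 270.
Sort by position and accumulate weight:
  km 36 (Alpha, w=120) → cum 120
  km 39 (Beta, w=225) → cum 345  ≥ 270 → median here
  km 40 (Gamma, w=125) → cum 470
  km 44 (Delta, w=70) → cum 540
Optimal location: km 39.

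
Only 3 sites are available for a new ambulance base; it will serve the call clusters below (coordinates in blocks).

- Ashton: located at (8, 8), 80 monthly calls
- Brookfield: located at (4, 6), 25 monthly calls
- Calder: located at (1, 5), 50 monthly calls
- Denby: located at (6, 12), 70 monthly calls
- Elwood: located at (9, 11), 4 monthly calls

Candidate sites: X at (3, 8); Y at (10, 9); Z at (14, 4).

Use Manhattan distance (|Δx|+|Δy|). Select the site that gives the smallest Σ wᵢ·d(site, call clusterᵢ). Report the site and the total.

X, total 1251 blocks

Total weighted distance at each candidate:
  X (3, 8): total = 1251
  Y (10, 9): total = 1617
  Z (14, 4): total = 2968
Minimum is at X with total 1251 blocks.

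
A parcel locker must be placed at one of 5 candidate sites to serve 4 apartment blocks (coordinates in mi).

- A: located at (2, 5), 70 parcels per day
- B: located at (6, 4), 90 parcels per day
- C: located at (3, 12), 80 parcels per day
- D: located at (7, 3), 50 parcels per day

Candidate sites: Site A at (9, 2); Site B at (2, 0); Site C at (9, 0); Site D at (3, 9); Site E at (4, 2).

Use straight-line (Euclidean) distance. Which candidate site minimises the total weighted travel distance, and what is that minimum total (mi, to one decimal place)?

Site D, total 1414.0 mi

Total weighted distance at each candidate:
  Site A (9, 2): total = 1902.4
  Site B (2, 0): total = 2114.0
  Site C (9, 0): total = 2305.8
  Site D (3, 9): total = 1414.0
  Site E (4, 2): total = 1469.1
Minimum is at Site D with total 1414.0 mi.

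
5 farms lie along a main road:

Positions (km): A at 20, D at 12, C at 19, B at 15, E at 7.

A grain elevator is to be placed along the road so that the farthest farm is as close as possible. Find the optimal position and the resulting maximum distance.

The 1-center on a line is the midpoint of the two extreme points: leftmost at 7, rightmost at 20.
Optimal location = (7 + 20)/2 = 13.5; maximum distance = (20 − 7)/2 = 6.5.

location 13.5, max distance 6.5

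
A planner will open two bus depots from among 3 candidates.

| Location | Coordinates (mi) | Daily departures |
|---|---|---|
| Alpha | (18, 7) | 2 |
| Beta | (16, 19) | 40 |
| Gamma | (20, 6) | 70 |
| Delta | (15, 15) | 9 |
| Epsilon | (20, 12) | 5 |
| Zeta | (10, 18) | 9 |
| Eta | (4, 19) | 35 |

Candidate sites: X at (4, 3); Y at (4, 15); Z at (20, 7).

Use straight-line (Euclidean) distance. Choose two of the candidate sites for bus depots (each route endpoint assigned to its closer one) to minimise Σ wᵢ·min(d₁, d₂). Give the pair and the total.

{Y, Z}, total 890.2

Evaluate every pair (each demand assigned to the nearer of the two):
  {Y, Z}: total = 890.2
  {X, Z}: total = 1383.7
  {X, Y}: total = 2055.4
Best pair: {Y, Z} with total 890.2.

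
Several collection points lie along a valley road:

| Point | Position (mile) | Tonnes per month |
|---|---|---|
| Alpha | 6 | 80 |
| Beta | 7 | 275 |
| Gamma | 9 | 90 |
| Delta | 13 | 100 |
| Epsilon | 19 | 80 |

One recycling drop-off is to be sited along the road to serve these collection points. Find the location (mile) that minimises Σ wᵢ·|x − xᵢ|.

For a sum of weighted absolute distances on a line, the optimum is the weighted median (not the mean). Total weight W = 625; half-weight = 312.5.
Sort by position and accumulate weight:
  mile 6 (Alpha, w=80) → cum 80
  mile 7 (Beta, w=275) → cum 355  ≥ 312.5 → median here
  mile 9 (Gamma, w=90) → cum 445
  mile 13 (Delta, w=100) → cum 545
  mile 19 (Epsilon, w=80) → cum 625
Optimal location: mile 7.

x = 7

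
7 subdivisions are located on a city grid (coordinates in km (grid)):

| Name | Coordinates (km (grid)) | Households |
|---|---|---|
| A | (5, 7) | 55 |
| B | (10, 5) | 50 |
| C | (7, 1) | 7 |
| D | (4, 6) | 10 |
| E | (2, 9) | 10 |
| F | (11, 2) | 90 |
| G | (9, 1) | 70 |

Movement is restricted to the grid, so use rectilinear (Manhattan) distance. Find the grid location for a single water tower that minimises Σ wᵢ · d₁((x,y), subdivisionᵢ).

Manhattan distance separates: Σwᵢ(|x−xᵢ|+|y−yᵢ|) = Σwᵢ|x−xᵢ| + Σwᵢ|y−yᵢ|, so x and y are optimised independently as 1-D weighted medians.
Total weight W = 292; half = 146.
x-coordinate, sorted with cumulative weight:
  x=2 (E, w=10) cum 10
  x=4 (D, w=10) cum 20
  x=5 (A, w=55) cum 75
  x=7 (C, w=7) cum 82
  x=9 (G, w=70) cum 152  ← median
  x=10 (B, w=50) cum 202
  x=11 (F, w=90) cum 292
⇒ x* = 9
y-coordinate, sorted with cumulative weight:
  y=1 (C, w=7) cum 7
  y=1 (G, w=70) cum 77
  y=2 (F, w=90) cum 167  ← median
  y=5 (B, w=50) cum 217
  y=6 (D, w=10) cum 227
  y=7 (A, w=55) cum 282
  y=9 (E, w=10) cum 292
⇒ y* = 2

(9, 2)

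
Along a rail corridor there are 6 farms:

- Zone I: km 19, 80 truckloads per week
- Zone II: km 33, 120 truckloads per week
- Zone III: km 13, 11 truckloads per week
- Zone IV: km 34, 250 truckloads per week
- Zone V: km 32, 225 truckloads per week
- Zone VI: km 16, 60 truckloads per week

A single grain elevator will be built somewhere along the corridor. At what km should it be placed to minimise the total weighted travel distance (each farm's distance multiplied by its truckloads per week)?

x = 32

For a sum of weighted absolute distances on a line, the optimum is the weighted median (not the mean). Total weight W = 746; half-weight = 373.
Sort by position and accumulate weight:
  km 13 (Zone III, w=11) → cum 11
  km 16 (Zone VI, w=60) → cum 71
  km 19 (Zone I, w=80) → cum 151
  km 32 (Zone V, w=225) → cum 376  ≥ 373 → median here
  km 33 (Zone II, w=120) → cum 496
  km 34 (Zone IV, w=250) → cum 746
Optimal location: km 32.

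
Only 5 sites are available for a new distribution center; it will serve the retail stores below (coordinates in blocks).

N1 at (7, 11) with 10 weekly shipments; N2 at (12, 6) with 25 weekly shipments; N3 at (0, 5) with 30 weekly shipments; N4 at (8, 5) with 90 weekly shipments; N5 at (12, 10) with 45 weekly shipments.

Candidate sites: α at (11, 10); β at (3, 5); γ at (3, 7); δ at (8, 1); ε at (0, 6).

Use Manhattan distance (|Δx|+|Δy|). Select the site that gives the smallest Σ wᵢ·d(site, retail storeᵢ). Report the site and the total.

α, total 1420 blocks

Total weighted distance at each candidate:
  α (11, 10): total = 1420
  β (3, 5): total = 1520
  γ (3, 7): total = 1650
  δ (8, 1): total = 1640
  ε (0, 6): total = 1980
Minimum is at α with total 1420 blocks.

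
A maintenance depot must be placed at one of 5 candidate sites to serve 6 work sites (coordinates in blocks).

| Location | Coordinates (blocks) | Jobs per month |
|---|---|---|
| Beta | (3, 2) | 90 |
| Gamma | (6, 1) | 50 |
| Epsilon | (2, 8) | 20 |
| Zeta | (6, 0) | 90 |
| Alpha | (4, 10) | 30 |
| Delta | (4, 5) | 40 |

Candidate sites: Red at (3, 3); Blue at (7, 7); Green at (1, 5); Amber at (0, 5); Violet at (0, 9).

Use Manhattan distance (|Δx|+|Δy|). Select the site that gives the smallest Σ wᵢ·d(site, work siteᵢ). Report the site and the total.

Total weighted distance at each candidate:
  Red (3, 3): total = 1360
  Blue (7, 7): total = 2380
  Green (1, 5): total = 2240
  Amber (0, 5): total = 2560
  Violet (0, 9): total = 3480
Minimum is at Red with total 1360 blocks.

Red, total 1360 blocks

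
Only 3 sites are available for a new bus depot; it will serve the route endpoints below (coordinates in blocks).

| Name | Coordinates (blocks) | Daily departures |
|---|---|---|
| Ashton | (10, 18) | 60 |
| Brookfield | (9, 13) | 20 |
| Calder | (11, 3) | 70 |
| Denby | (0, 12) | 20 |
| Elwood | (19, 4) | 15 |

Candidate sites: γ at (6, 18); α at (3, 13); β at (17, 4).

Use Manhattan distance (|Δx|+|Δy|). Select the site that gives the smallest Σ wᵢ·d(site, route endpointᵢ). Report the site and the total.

Total weighted distance at each candidate:
  γ (6, 18): total = 2445
  α (3, 13): total = 2555
  β (17, 4): total = 2620
Minimum is at γ with total 2445 blocks.

γ, total 2445 blocks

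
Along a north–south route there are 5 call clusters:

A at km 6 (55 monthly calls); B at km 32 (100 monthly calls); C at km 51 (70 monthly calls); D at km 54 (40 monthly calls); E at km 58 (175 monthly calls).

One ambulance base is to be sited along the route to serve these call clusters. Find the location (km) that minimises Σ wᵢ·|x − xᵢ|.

For a sum of weighted absolute distances on a line, the optimum is the weighted median (not the mean). Total weight W = 440; half-weight = 220.
Sort by position and accumulate weight:
  km 6 (A, w=55) → cum 55
  km 32 (B, w=100) → cum 155
  km 51 (C, w=70) → cum 225  ≥ 220 → median here
  km 54 (D, w=40) → cum 265
  km 58 (E, w=175) → cum 440
Optimal location: km 51.

x = 51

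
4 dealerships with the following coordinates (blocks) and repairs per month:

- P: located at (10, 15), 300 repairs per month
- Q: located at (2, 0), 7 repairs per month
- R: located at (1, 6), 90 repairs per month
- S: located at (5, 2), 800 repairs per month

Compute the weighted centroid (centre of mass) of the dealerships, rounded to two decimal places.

(5.93, 5.55)

The minimiser of Σwᵢ‖p−pᵢ‖² is the weighted centroid p* = (Σwᵢpᵢ)/(Σwᵢ).
Σwᵢ = 1197.
Σwᵢxᵢ = 300·10 + 7·2 + 90·1 + 800·5 = 7104.
Σwᵢyᵢ = 300·15 + 7·0 + 90·6 + 800·2 = 6640.
x* = 7104/1197 = 5.93, y* = 6640/1197 = 5.55.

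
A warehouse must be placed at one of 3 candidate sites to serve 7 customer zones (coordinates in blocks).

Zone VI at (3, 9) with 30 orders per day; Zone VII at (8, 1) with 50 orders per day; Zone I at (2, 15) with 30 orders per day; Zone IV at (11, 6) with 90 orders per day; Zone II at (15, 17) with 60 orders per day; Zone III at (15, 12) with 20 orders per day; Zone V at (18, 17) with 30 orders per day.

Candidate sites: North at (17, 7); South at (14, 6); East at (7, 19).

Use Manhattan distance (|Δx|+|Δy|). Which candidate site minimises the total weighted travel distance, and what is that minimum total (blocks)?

Total weighted distance at each candidate:
  North (17, 7): total = 3740
  South (14, 6): total = 3180
  East (7, 19): total = 4460
Minimum is at South with total 3180 blocks.

South, total 3180 blocks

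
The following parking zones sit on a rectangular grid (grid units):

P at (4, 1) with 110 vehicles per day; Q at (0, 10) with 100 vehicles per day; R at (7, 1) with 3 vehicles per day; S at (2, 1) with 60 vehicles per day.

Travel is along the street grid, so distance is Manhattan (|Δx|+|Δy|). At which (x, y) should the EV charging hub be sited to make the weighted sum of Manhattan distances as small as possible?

(2, 1)

Manhattan distance separates: Σwᵢ(|x−xᵢ|+|y−yᵢ|) = Σwᵢ|x−xᵢ| + Σwᵢ|y−yᵢ|, so x and y are optimised independently as 1-D weighted medians.
Total weight W = 273; half = 136.5.
x-coordinate, sorted with cumulative weight:
  x=0 (Q, w=100) cum 100
  x=2 (S, w=60) cum 160  ← median
  x=4 (P, w=110) cum 270
  x=7 (R, w=3) cum 273
⇒ x* = 2
y-coordinate, sorted with cumulative weight:
  y=1 (P, w=110) cum 110
  y=1 (R, w=3) cum 113
  y=1 (S, w=60) cum 173  ← median
  y=10 (Q, w=100) cum 273
⇒ y* = 1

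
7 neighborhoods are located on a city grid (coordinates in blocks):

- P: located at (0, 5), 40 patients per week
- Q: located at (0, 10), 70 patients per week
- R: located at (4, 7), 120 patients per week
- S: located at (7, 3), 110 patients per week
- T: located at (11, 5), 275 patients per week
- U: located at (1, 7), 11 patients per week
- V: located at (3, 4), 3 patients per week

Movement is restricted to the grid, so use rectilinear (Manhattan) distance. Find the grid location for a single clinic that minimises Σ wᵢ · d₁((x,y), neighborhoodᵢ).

Manhattan distance separates: Σwᵢ(|x−xᵢ|+|y−yᵢ|) = Σwᵢ|x−xᵢ| + Σwᵢ|y−yᵢ|, so x and y are optimised independently as 1-D weighted medians.
Total weight W = 629; half = 314.5.
x-coordinate, sorted with cumulative weight:
  x=0 (P, w=40) cum 40
  x=0 (Q, w=70) cum 110
  x=1 (U, w=11) cum 121
  x=3 (V, w=3) cum 124
  x=4 (R, w=120) cum 244
  x=7 (S, w=110) cum 354  ← median
  x=11 (T, w=275) cum 629
⇒ x* = 7
y-coordinate, sorted with cumulative weight:
  y=3 (S, w=110) cum 110
  y=4 (V, w=3) cum 113
  y=5 (P, w=40) cum 153
  y=5 (T, w=275) cum 428  ← median
  y=7 (R, w=120) cum 548
  y=7 (U, w=11) cum 559
  y=10 (Q, w=70) cum 629
⇒ y* = 5

(7, 5)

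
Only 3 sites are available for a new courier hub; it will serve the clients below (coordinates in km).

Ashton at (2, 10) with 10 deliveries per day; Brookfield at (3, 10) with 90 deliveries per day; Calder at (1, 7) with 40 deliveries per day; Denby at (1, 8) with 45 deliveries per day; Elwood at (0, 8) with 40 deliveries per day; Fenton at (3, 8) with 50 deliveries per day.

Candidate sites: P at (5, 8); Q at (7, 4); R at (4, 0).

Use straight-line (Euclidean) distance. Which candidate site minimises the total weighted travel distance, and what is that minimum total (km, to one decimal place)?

Total weighted distance at each candidate:
  P (5, 8): total = 935.5
  Q (7, 4): total = 1925.3
  R (4, 0): total = 2456.5
Minimum is at P with total 935.5 km.

P, total 935.5 km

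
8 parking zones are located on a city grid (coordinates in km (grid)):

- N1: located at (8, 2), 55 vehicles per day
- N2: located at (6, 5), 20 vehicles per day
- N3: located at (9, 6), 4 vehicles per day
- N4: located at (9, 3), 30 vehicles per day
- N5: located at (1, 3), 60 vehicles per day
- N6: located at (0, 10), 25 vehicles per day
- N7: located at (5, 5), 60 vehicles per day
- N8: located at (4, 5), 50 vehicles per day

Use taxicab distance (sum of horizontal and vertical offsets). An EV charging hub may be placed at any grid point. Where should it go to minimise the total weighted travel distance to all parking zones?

(5, 5)

Manhattan distance separates: Σwᵢ(|x−xᵢ|+|y−yᵢ|) = Σwᵢ|x−xᵢ| + Σwᵢ|y−yᵢ|, so x and y are optimised independently as 1-D weighted medians.
Total weight W = 304; half = 152.
x-coordinate, sorted with cumulative weight:
  x=0 (N6, w=25) cum 25
  x=1 (N5, w=60) cum 85
  x=4 (N8, w=50) cum 135
  x=5 (N7, w=60) cum 195  ← median
  x=6 (N2, w=20) cum 215
  x=8 (N1, w=55) cum 270
  x=9 (N3, w=4) cum 274
  x=9 (N4, w=30) cum 304
⇒ x* = 5
y-coordinate, sorted with cumulative weight:
  y=2 (N1, w=55) cum 55
  y=3 (N4, w=30) cum 85
  y=3 (N5, w=60) cum 145
  y=5 (N2, w=20) cum 165  ← median
  y=5 (N7, w=60) cum 225
  y=5 (N8, w=50) cum 275
  y=6 (N3, w=4) cum 279
  y=10 (N6, w=25) cum 304
⇒ y* = 5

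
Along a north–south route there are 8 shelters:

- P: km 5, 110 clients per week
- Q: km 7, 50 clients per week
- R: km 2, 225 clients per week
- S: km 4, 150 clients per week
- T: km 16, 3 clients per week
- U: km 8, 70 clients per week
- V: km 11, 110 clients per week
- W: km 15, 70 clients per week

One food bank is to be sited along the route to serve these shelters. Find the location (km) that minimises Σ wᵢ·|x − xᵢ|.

x = 5

For a sum of weighted absolute distances on a line, the optimum is the weighted median (not the mean). Total weight W = 788; half-weight = 394.
Sort by position and accumulate weight:
  km 2 (R, w=225) → cum 225
  km 4 (S, w=150) → cum 375
  km 5 (P, w=110) → cum 485  ≥ 394 → median here
  km 7 (Q, w=50) → cum 535
  km 8 (U, w=70) → cum 605
  km 11 (V, w=110) → cum 715
  km 15 (W, w=70) → cum 785
  km 16 (T, w=3) → cum 788
Optimal location: km 5.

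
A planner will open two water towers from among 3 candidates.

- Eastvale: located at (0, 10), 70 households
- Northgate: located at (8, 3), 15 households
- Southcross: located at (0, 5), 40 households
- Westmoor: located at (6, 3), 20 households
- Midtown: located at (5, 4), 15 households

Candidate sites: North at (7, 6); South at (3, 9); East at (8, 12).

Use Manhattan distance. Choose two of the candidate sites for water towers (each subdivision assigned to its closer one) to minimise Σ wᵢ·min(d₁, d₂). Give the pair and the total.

Evaluate every pair (each demand assigned to the nearer of the two):
  {North, South}: total = 760
  {South, East}: total = 980
  {North, East}: total = 1220
Best pair: {North, South} with total 760.

{North, South}, total 760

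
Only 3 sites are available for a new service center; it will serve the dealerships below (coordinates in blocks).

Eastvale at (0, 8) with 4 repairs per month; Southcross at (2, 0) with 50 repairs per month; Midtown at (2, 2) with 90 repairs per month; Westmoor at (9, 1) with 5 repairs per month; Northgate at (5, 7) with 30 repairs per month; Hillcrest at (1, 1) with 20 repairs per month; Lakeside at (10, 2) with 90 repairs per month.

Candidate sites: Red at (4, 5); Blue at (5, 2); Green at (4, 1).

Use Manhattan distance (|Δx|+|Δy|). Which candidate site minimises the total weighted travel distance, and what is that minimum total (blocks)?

Blue, total 1289 blocks

Total weighted distance at each candidate:
  Red (4, 5): total = 1913
  Blue (5, 2): total = 1289
  Green (4, 1): total = 1389
Minimum is at Blue with total 1289 blocks.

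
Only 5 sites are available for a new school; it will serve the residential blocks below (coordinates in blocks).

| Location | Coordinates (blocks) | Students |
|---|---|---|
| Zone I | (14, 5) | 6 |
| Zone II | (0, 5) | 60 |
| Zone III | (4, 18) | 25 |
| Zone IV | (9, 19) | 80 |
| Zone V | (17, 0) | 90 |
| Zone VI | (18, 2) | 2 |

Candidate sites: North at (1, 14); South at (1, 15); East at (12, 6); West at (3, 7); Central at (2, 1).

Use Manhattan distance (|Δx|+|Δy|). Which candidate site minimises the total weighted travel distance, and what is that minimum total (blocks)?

Total weighted distance at each candidate:
  North (1, 14): total = 4705
  South (1, 15): total = 4758
  East (12, 6): total = 3588
  West (3, 7): total = 4048
  Central (2, 1): total = 4405
Minimum is at East with total 3588 blocks.

East, total 3588 blocks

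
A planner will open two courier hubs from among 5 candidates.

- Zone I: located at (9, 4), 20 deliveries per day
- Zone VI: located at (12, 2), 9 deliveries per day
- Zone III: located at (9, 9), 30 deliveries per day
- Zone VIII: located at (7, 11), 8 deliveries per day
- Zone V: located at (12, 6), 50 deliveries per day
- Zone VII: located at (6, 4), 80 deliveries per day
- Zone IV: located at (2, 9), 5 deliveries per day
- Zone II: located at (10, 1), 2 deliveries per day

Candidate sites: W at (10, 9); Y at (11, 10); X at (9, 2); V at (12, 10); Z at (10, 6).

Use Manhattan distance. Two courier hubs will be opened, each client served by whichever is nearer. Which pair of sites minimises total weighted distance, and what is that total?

{X, Z}, total 810

Evaluate every pair (each demand assigned to the nearer of the two):
  {X, Z}: total = 810
  {W, Z}: total = 814
  {W, X}: total = 831
  {Y, Z}: total = 884
  {X, V}: total = 894
  {Y, X}: total = 901
  {V, Z}: total = 927
  {W, V}: total = 1238
  {W, Y}: total = 1297
  {Y, V}: total = 1512
Best pair: {X, Z} with total 810.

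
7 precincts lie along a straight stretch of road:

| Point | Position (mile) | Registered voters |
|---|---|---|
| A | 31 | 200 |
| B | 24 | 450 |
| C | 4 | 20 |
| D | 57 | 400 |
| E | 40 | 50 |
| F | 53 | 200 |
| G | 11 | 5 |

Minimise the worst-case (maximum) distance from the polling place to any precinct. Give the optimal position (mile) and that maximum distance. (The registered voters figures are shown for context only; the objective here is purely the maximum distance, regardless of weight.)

The 1-center on a line is the midpoint of the two extreme points: leftmost at 4, rightmost at 57.
Optimal location = (4 + 57)/2 = 30.5; maximum distance = (57 − 4)/2 = 26.5.

location 30.5, max distance 26.5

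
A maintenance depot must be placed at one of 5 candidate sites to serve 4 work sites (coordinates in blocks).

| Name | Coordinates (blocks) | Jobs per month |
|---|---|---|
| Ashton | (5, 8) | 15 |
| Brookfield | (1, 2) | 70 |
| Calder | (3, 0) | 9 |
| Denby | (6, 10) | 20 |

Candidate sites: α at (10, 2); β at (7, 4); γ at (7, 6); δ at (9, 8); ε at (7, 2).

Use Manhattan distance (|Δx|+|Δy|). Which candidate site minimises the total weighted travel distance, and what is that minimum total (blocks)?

Total weighted distance at each candidate:
  α (10, 2): total = 1116
  β (7, 4): total = 862
  γ (7, 6): total = 950
  δ (9, 8): total = 1266
  ε (7, 2): total = 774
Minimum is at ε with total 774 blocks.

ε, total 774 blocks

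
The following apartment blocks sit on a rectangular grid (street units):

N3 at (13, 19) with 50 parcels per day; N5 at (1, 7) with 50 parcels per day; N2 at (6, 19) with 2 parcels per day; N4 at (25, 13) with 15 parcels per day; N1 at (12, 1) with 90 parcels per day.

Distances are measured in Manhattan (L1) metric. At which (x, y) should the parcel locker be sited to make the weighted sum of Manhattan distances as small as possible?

(12, 7)

Manhattan distance separates: Σwᵢ(|x−xᵢ|+|y−yᵢ|) = Σwᵢ|x−xᵢ| + Σwᵢ|y−yᵢ|, so x and y are optimised independently as 1-D weighted medians.
Total weight W = 207; half = 103.5.
x-coordinate, sorted with cumulative weight:
  x=1 (N5, w=50) cum 50
  x=6 (N2, w=2) cum 52
  x=12 (N1, w=90) cum 142  ← median
  x=13 (N3, w=50) cum 192
  x=25 (N4, w=15) cum 207
⇒ x* = 12
y-coordinate, sorted with cumulative weight:
  y=1 (N1, w=90) cum 90
  y=7 (N5, w=50) cum 140  ← median
  y=13 (N4, w=15) cum 155
  y=19 (N3, w=50) cum 205
  y=19 (N2, w=2) cum 207
⇒ y* = 7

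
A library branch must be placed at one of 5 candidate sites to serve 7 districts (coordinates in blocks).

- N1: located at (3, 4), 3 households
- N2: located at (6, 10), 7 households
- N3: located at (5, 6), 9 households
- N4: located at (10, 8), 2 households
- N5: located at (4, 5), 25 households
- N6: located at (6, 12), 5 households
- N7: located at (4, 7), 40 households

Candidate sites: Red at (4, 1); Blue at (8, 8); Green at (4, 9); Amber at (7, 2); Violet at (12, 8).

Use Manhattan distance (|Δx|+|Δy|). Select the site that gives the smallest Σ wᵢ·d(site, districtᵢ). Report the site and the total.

Green, total 294 blocks

Total weighted distance at each candidate:
  Red (4, 1): total = 574
  Blue (8, 8): total = 509
  Green (4, 9): total = 294
  Amber (7, 2): total = 678
  Violet (12, 8): total = 865
Minimum is at Green with total 294 blocks.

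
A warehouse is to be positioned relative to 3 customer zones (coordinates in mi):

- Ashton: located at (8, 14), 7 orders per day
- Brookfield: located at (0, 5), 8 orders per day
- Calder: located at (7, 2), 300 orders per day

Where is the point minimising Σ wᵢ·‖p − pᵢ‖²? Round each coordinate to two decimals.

The minimiser of Σwᵢ‖p−pᵢ‖² is the weighted centroid p* = (Σwᵢpᵢ)/(Σwᵢ).
Σwᵢ = 315.
Σwᵢxᵢ = 7·8 + 8·0 + 300·7 = 2156.
Σwᵢyᵢ = 7·14 + 8·5 + 300·2 = 738.
x* = 2156/315 = 6.84, y* = 738/315 = 2.34.

(6.84, 2.34)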